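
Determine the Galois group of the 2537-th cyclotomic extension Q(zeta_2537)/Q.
|Gal(Q(zeta_2537)/Q)| = phi(2537) = 2436; group ≅ (Z/2537Z)^* ≅ Z/42Z × Z/58Z

The n-th cyclotomic polynomial Φ_2537(x) is the minimal polynomial of zeta_2537 over Q and has degree phi(2537) = 2436. So Q(zeta_2537) is a degree-2436 Galois extension with Galois group (Z/2537Z)^*. By CRT, (Z/2537Z)^* ≅ (Z/43Z)^* × (Z/59Z)^*. Each prime-power unit group is (Z/43Z)^* ≅ Z/42Z; (Z/59Z)^* ≅ Z/58Z. Hence Gal(Q(zeta_2537)/Q) ≅ Z/42Z × Z/58Z.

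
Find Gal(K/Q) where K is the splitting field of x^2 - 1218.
Gal(K/Q) = Z/2Z (cyclic of order 2)

x^2 - 1218 is irreducible over Q since 1218 is not a rational square. The splitting field Q(sqrt(1218)) has degree 2 over Q, and its unique nontrivial automorphism is sqrt(1218) ↦ -sqrt(1218). Hence Gal(Q(sqrt(1218))/Q) = Z/2Z.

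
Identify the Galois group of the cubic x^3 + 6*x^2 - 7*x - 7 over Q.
Gal(K/Q) = S_3 (symmetric group of order 6)

Compute the discriminant of x^3 + (6)*x^2 + (-7)*x + (-7): Δ = 13153. Since Δ is not a rational square, the Galois group is not contained in A_3; it must be the full S_3 (irreducibility of the cubic rules out anything smaller).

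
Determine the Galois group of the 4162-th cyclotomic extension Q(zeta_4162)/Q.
|Gal(Q(zeta_4162)/Q)| = phi(4162) = 2080; group ≅ (Z/4162Z)^* ≅ Z/2080Z

The n-th cyclotomic polynomial Φ_4162(x) is the minimal polynomial of zeta_4162 over Q and has degree phi(4162) = 2080. So Q(zeta_4162) is a degree-2080 Galois extension with Galois group (Z/4162Z)^*. By CRT, (Z/4162Z)^* ≅ (Z/2Z)^* × (Z/2081Z)^*. Each prime-power unit group is (Z/2Z)^* ≅ trivial group (order 1); (Z/2081Z)^* ≅ Z/2080Z. Hence Gal(Q(zeta_4162)/Q) ≅ Z/2080Z.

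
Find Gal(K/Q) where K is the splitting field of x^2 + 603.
Gal(K/Q) = Z/2Z (cyclic of order 2)

x^2 + 603 is irreducible over Q since -603 is not a rational square. The splitting field Q(sqrt(-603)) has degree 2 over Q, and its unique nontrivial automorphism is sqrt(-603) ↦ -sqrt(-603). Hence Gal(Q(sqrt(-603))/Q) = Z/2Z.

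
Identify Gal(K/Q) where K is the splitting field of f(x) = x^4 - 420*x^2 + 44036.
Gal(K/Q) = V_4 (Klein four-group, Z/2Z × Z/2Z)

f factors as (x^2 - 218)(x^2 - 202), so the splitting field is K = Q(sqrt(218), sqrt(202)). The elements 218, 202, 44036 are all non-squares in Q, so sqrt(218) and sqrt(202) generate independent quadratic extensions. Thus [K:Q] = 4 and Gal(K/Q) is generated by the two order-2 automorphisms sqrt(218) ↦ -sqrt(218) and sqrt(202) ↦ -sqrt(202), giving V_4.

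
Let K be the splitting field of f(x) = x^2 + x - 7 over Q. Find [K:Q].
[K:Q] = 2

The discriminant of x^2 + (1)*x + (-7) is b^2 - 4c = 1 - (-28) = 29. Since 29 is not a perfect square in Q, the polynomial is irreducible over Q. Its two roots generate a degree-2 extension, so [K:Q] = 2.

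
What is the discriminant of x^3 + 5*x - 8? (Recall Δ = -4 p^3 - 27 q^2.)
Δ = -2228

For a depressed cubic x^3 + p x + q the discriminant is Δ = -4 p^3 - 27 q^2 = -4*(5)^3 - 27*(-8)^2 = -500 - 1728 = -2228.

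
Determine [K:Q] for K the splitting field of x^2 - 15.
[K:Q] = 2

The polynomial x^2 - 15 is irreducible over Q since 15 is not a perfect square. Its splitting field is Q(sqrt(15)), which has degree 2 over Q.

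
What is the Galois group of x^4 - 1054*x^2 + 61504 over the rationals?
Gal(K/Q) = Z/2Z (cyclic of order 2)

f factors as (x^2 - 62)(x^2 - 992), so the splitting field is K = Q(sqrt(62), sqrt(992)). The squarefree part of 62 is 62 and the squarefree part of 992 is also 62, so sqrt(62) and sqrt(992) are both rational multiples of sqrt(62). Hence Q(sqrt(62)) = Q(sqrt(992)) = Q(sqrt(62)), and the splitting field collapses to a single degree-2 extension with Galois group Z/2Z.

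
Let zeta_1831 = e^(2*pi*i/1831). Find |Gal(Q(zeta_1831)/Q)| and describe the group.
|Gal(Q(zeta_1831)/Q)| = phi(1831) = 1830; group ≅ (Z/1831Z)^* ≅ Z/1830Z

The n-th cyclotomic polynomial Φ_1831(x) is the minimal polynomial of zeta_1831 over Q and has degree phi(1831) = 1830. So Q(zeta_1831) is a degree-1830 Galois extension with Galois group (Z/1831Z)^*. (Z/1831Z)^* is cyclic since 1831 is an odd prime power (or 4). Hence Gal(Q(zeta_1831)/Q) ≅ Z/1830Z.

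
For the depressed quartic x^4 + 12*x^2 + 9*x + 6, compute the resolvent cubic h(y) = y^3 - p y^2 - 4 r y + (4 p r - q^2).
h(y) = y^3 - 12*y^2 - 24*y + 207

Identify coefficients: p = 12, q = 9, r = 6.
Plug into h(y) = y^3 - p y^2 - 4 r y + (4 p r - q^2):
  h(y) = y^3 - (12) y^2 - 4*(6) y + (4*(12)*(6) - (9)^2)
       = y^3 + (-12) y^2 + (-24) y + (207).
Simplifying: h(y) = y^3 - 12*y^2 - 24*y + 207.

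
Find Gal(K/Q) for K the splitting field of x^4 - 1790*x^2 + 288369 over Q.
Gal(K/Q) = Z/2Z (cyclic of order 2)

f factors as (x^2 - 1611)(x^2 - 179), so the splitting field is K = Q(sqrt(1611), sqrt(179)). The squarefree part of 1611 is 179 and the squarefree part of 179 is also 179, so sqrt(1611) and sqrt(179) are both rational multiples of sqrt(179). Hence Q(sqrt(1611)) = Q(sqrt(179)) = Q(sqrt(179)), and the splitting field collapses to a single degree-2 extension with Galois group Z/2Z.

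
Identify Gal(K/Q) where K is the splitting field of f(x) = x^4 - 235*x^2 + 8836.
Gal(K/Q) = Z/2Z (cyclic of order 2)

f factors as (x^2 - 188)(x^2 - 47), so the splitting field is K = Q(sqrt(188), sqrt(47)). The squarefree part of 188 is 47 and the squarefree part of 47 is also 47, so sqrt(188) and sqrt(47) are both rational multiples of sqrt(47). Hence Q(sqrt(188)) = Q(sqrt(47)) = Q(sqrt(47)), and the splitting field collapses to a single degree-2 extension with Galois group Z/2Z.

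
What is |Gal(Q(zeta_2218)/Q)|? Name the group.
|Gal(Q(zeta_2218)/Q)| = phi(2218) = 1108; group ≅ (Z/2218Z)^* ≅ Z/1108Z

The n-th cyclotomic polynomial Φ_2218(x) is the minimal polynomial of zeta_2218 over Q and has degree phi(2218) = 1108. So Q(zeta_2218) is a degree-1108 Galois extension with Galois group (Z/2218Z)^*. By CRT, (Z/2218Z)^* ≅ (Z/2Z)^* × (Z/1109Z)^*. Each prime-power unit group is (Z/2Z)^* ≅ trivial group (order 1); (Z/1109Z)^* ≅ Z/1108Z. Hence Gal(Q(zeta_2218)/Q) ≅ Z/1108Z.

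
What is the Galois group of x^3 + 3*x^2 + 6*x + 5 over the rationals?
Gal(K/Q) = S_3 (symmetric group of order 6)

Compute the discriminant of x^3 + (3)*x^2 + (6)*x + (5): Δ = -135. Since Δ is not a rational square, the Galois group is not contained in A_3; it must be the full S_3 (irreducibility of the cubic rules out anything smaller).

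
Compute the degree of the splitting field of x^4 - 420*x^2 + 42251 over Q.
[K:Q] = 4

f factors as (x^2 - 167)(x^2 - 253); the splitting field is K = Q(sqrt(167), sqrt(253)). Since 167, 253, and 42251 are all non-squares in Q, the three subfields Q(sqrt(167)), Q(sqrt(253)), Q(sqrt(42251)) are distinct degree-2 extensions, so [K:Q] = 4 (Klein four Galois group).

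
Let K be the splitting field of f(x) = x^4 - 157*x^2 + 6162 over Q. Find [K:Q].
[K:Q] = 4

f factors as (x^2 - 79)(x^2 - 78); the splitting field is K = Q(sqrt(79), sqrt(78)). Since 79, 78, and 6162 are all non-squares in Q, the three subfields Q(sqrt(79)), Q(sqrt(78)), Q(sqrt(6162)) are distinct degree-2 extensions, so [K:Q] = 4 (Klein four Galois group).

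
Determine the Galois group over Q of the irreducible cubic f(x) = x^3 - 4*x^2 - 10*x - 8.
Gal(K/Q) = S_3 (symmetric group of order 6)

Compute the discriminant of x^3 + (-4)*x^2 + (-10)*x + (-8): Δ = -3936. Since Δ is not a rational square, the Galois group is not contained in A_3; it must be the full S_3 (irreducibility of the cubic rules out anything smaller).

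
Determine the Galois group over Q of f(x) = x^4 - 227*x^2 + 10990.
Gal(K/Q) = V_4 (Klein four-group, Z/2Z × Z/2Z)

f factors as (x^2 - 157)(x^2 - 70), so the splitting field is K = Q(sqrt(157), sqrt(70)). The elements 157, 70, 10990 are all non-squares in Q, so sqrt(157) and sqrt(70) generate independent quadratic extensions. Thus [K:Q] = 4 and Gal(K/Q) is generated by the two order-2 automorphisms sqrt(157) ↦ -sqrt(157) and sqrt(70) ↦ -sqrt(70), giving V_4.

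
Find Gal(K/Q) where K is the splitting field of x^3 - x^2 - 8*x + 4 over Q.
Gal(K/Q) = S_3 (symmetric group of order 6)

Compute the discriminant of x^3 + (-1)*x^2 + (-8)*x + (4): Δ = 2272. Since Δ is not a rational square, the Galois group is not contained in A_3; it must be the full S_3 (irreducibility of the cubic rules out anything smaller).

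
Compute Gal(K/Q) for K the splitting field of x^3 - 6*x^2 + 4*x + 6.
Gal(K/Q) = S_3 (symmetric group of order 6)

Compute the discriminant of x^3 + (-6)*x^2 + (4)*x + (6): Δ = 1940. Since Δ is not a rational square, the Galois group is not contained in A_3; it must be the full S_3 (irreducibility of the cubic rules out anything smaller).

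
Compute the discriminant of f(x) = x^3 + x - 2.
Δ = -112

For x^3 + a x^2 + b x + c the discriminant is Δ = 18 a b c - 4 a^3 c + a^2 b^2 - 4 b^3 - 27 c^2.
Plug a = 0, b = 1, c = -2:
  18*(0)*(1)*(-2) - 4*(0)^3*(-2) + (0)^2*(1)^2 - 4*(1)^3 - 27*(-2)^2
  = 0 + (0) + 0 + (-4) + (-108)
  = -112.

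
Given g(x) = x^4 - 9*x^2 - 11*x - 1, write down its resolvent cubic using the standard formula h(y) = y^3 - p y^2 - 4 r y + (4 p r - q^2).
h(y) = y^3 + 9*y^2 + 4*y - 85

Identify coefficients: p = -9, q = -11, r = -1.
Plug into h(y) = y^3 - p y^2 - 4 r y + (4 p r - q^2):
  h(y) = y^3 - (-9) y^2 - 4*(-1) y + (4*(-9)*(-1) - (-11)^2)
       = y^3 + (9) y^2 + (4) y + (-85).
Simplifying: h(y) = y^3 + 9*y^2 + 4*y - 85.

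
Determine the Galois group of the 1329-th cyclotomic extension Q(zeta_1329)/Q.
|Gal(Q(zeta_1329)/Q)| = phi(1329) = 884; group ≅ (Z/1329Z)^* ≅ Z/2Z × Z/442Z

The n-th cyclotomic polynomial Φ_1329(x) is the minimal polynomial of zeta_1329 over Q and has degree phi(1329) = 884. So Q(zeta_1329) is a degree-884 Galois extension with Galois group (Z/1329Z)^*. By CRT, (Z/1329Z)^* ≅ (Z/3Z)^* × (Z/443Z)^*. Each prime-power unit group is (Z/3Z)^* ≅ Z/2Z; (Z/443Z)^* ≅ Z/442Z. Hence Gal(Q(zeta_1329)/Q) ≅ Z/2Z × Z/442Z.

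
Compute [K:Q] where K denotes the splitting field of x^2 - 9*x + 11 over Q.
[K:Q] = 2

The discriminant of x^2 + (-9)*x + (11) is b^2 - 4c = 81 - (44) = 37. Since 37 is not a perfect square in Q, the polynomial is irreducible over Q. Its two roots generate a degree-2 extension, so [K:Q] = 2.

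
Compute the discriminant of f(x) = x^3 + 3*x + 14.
Δ = -5400

For a depressed cubic x^3 + p x + q the discriminant is Δ = -4 p^3 - 27 q^2 = -4*(3)^3 - 27*(14)^2 = -108 - 5292 = -5400.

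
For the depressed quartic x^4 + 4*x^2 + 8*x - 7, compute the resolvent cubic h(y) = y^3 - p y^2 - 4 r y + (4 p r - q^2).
h(y) = y^3 - 4*y^2 + 28*y - 176

Identify coefficients: p = 4, q = 8, r = -7.
Plug into h(y) = y^3 - p y^2 - 4 r y + (4 p r - q^2):
  h(y) = y^3 - (4) y^2 - 4*(-7) y + (4*(4)*(-7) - (8)^2)
       = y^3 + (-4) y^2 + (28) y + (-176).
Simplifying: h(y) = y^3 - 4*y^2 + 28*y - 176.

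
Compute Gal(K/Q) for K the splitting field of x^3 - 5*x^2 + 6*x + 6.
Gal(K/Q) = S_3 (symmetric group of order 6)

Compute the discriminant of x^3 + (-5)*x^2 + (6)*x + (6): Δ = -1176. Since Δ is not a rational square, the Galois group is not contained in A_3; it must be the full S_3 (irreducibility of the cubic rules out anything smaller).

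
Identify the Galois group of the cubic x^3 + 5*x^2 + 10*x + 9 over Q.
Gal(K/Q) = S_3 (symmetric group of order 6)

Compute the discriminant of x^3 + (5)*x^2 + (10)*x + (9): Δ = -87. Since Δ is not a rational square, the Galois group is not contained in A_3; it must be the full S_3 (irreducibility of the cubic rules out anything smaller).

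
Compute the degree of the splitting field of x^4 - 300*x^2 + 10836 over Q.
[K:Q] = 4

f factors as (x^2 - 258)(x^2 - 42); the splitting field is K = Q(sqrt(258), sqrt(42)). Since 258, 42, and 10836 are all non-squares in Q, the three subfields Q(sqrt(258)), Q(sqrt(42)), Q(sqrt(10836)) are distinct degree-2 extensions, so [K:Q] = 4 (Klein four Galois group).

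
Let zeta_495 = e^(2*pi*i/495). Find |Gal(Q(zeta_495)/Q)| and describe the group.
|Gal(Q(zeta_495)/Q)| = phi(495) = 240; group ≅ (Z/495Z)^* ≅ Z/4Z × Z/6Z × Z/10Z

The n-th cyclotomic polynomial Φ_495(x) is the minimal polynomial of zeta_495 over Q and has degree phi(495) = 240. So Q(zeta_495) is a degree-240 Galois extension with Galois group (Z/495Z)^*. By CRT, (Z/495Z)^* ≅ (Z/9Z)^* × (Z/5Z)^* × (Z/11Z)^*. Each prime-power unit group is (Z/9Z)^* ≅ Z/6Z; (Z/5Z)^* ≅ Z/4Z; (Z/11Z)^* ≅ Z/10Z. Hence Gal(Q(zeta_495)/Q) ≅ Z/4Z × Z/6Z × Z/10Z.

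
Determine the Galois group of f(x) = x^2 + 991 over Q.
Gal(K/Q) = Z/2Z (cyclic of order 2)

x^2 + 991 is irreducible over Q since -991 is not a rational square. The splitting field Q(sqrt(-991)) has degree 2 over Q, and its unique nontrivial automorphism is sqrt(-991) ↦ -sqrt(-991). Hence Gal(Q(sqrt(-991))/Q) = Z/2Z.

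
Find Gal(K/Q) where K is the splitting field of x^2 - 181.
Gal(K/Q) = Z/2Z (cyclic of order 2)

x^2 - 181 is irreducible over Q since 181 is not a rational square. The splitting field Q(sqrt(181)) has degree 2 over Q, and its unique nontrivial automorphism is sqrt(181) ↦ -sqrt(181). Hence Gal(Q(sqrt(181))/Q) = Z/2Z.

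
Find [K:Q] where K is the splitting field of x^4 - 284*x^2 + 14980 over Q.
[K:Q] = 4

f factors as (x^2 - 214)(x^2 - 70); the splitting field is K = Q(sqrt(214), sqrt(70)). Since 214, 70, and 14980 are all non-squares in Q, the three subfields Q(sqrt(214)), Q(sqrt(70)), Q(sqrt(14980)) are distinct degree-2 extensions, so [K:Q] = 4 (Klein four Galois group).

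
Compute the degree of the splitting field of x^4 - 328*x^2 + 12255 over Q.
[K:Q] = 4

f factors as (x^2 - 43)(x^2 - 285); the splitting field is K = Q(sqrt(43), sqrt(285)). Since 43, 285, and 12255 are all non-squares in Q, the three subfields Q(sqrt(43)), Q(sqrt(285)), Q(sqrt(12255)) are distinct degree-2 extensions, so [K:Q] = 4 (Klein four Galois group).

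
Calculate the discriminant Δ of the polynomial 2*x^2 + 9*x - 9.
Δ = 153

For a quadratic a x^2 + b x + c the discriminant is Δ = b^2 - 4ac = (9)^2 - 4*(2)*(-9) = 81 - (-72) = 153.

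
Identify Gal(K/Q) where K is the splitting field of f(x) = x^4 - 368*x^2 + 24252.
Gal(K/Q) = V_4 (Klein four-group, Z/2Z × Z/2Z)

f factors as (x^2 - 282)(x^2 - 86), so the splitting field is K = Q(sqrt(282), sqrt(86)). The elements 282, 86, 24252 are all non-squares in Q, so sqrt(282) and sqrt(86) generate independent quadratic extensions. Thus [K:Q] = 4 and Gal(K/Q) is generated by the two order-2 automorphisms sqrt(282) ↦ -sqrt(282) and sqrt(86) ↦ -sqrt(86), giving V_4.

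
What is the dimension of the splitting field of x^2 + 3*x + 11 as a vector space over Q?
[K:Q] = 2

The discriminant of x^2 + (3)*x + (11) is b^2 - 4c = 9 - (44) = -35. Since -35 is not a perfect square in Q, the polynomial is irreducible over Q. Its two roots generate a degree-2 extension, so [K:Q] = 2.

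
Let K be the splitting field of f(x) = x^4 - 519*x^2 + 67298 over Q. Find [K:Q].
[K:Q] = 4

f factors as (x^2 - 253)(x^2 - 266); the splitting field is K = Q(sqrt(253), sqrt(266)). Since 253, 266, and 67298 are all non-squares in Q, the three subfields Q(sqrt(253)), Q(sqrt(266)), Q(sqrt(67298)) are distinct degree-2 extensions, so [K:Q] = 4 (Klein four Galois group).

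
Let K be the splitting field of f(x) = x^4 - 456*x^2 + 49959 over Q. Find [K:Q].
[K:Q] = 4

f factors as (x^2 - 183)(x^2 - 273); the splitting field is K = Q(sqrt(183), sqrt(273)). Since 183, 273, and 49959 are all non-squares in Q, the three subfields Q(sqrt(183)), Q(sqrt(273)), Q(sqrt(49959)) are distinct degree-2 extensions, so [K:Q] = 4 (Klein four Galois group).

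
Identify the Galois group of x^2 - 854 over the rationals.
Gal(K/Q) = Z/2Z (cyclic of order 2)

x^2 - 854 is irreducible over Q since 854 is not a rational square. The splitting field Q(sqrt(854)) has degree 2 over Q, and its unique nontrivial automorphism is sqrt(854) ↦ -sqrt(854). Hence Gal(Q(sqrt(854))/Q) = Z/2Z.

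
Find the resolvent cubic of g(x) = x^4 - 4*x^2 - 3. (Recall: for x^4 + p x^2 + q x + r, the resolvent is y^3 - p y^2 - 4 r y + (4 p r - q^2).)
h(y) = y^3 + 4*y^2 + 12*y + 48

Identify coefficients: p = -4, q = 0, r = -3.
Plug into h(y) = y^3 - p y^2 - 4 r y + (4 p r - q^2):
  h(y) = y^3 - (-4) y^2 - 4*(-3) y + (4*(-4)*(-3) - (0)^2)
       = y^3 + (4) y^2 + (12) y + (48).
Simplifying: h(y) = y^3 + 4*y^2 + 12*y + 48.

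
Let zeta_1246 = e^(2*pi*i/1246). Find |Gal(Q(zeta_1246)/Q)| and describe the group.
|Gal(Q(zeta_1246)/Q)| = phi(1246) = 528; group ≅ (Z/1246Z)^* ≅ Z/6Z × Z/88Z

The n-th cyclotomic polynomial Φ_1246(x) is the minimal polynomial of zeta_1246 over Q and has degree phi(1246) = 528. So Q(zeta_1246) is a degree-528 Galois extension with Galois group (Z/1246Z)^*. By CRT, (Z/1246Z)^* ≅ (Z/2Z)^* × (Z/7Z)^* × (Z/89Z)^*. Each prime-power unit group is (Z/2Z)^* ≅ trivial group (order 1); (Z/7Z)^* ≅ Z/6Z; (Z/89Z)^* ≅ Z/88Z. Hence Gal(Q(zeta_1246)/Q) ≅ Z/6Z × Z/88Z.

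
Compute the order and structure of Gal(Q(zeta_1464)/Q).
|Gal(Q(zeta_1464)/Q)| = phi(1464) = 480; group ≅ (Z/1464Z)^* ≅ Z/2Z × Z/2Z × Z/2Z × Z/60Z

The n-th cyclotomic polynomial Φ_1464(x) is the minimal polynomial of zeta_1464 over Q and has degree phi(1464) = 480. So Q(zeta_1464) is a degree-480 Galois extension with Galois group (Z/1464Z)^*. By CRT, (Z/1464Z)^* ≅ (Z/8Z)^* × (Z/3Z)^* × (Z/61Z)^*. Each prime-power unit group is (Z/8Z)^* ≅ Z/2Z × Z/2Z; (Z/3Z)^* ≅ Z/2Z; (Z/61Z)^* ≅ Z/60Z. Hence Gal(Q(zeta_1464)/Q) ≅ Z/2Z × Z/2Z × Z/2Z × Z/60Z.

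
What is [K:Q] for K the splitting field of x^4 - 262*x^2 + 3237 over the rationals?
[K:Q] = 4

f factors as (x^2 - 249)(x^2 - 13); the splitting field is K = Q(sqrt(249), sqrt(13)). Since 249, 13, and 3237 are all non-squares in Q, the three subfields Q(sqrt(249)), Q(sqrt(13)), Q(sqrt(3237)) are distinct degree-2 extensions, so [K:Q] = 4 (Klein four Galois group).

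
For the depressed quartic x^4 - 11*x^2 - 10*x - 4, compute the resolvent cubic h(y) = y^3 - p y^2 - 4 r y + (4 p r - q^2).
h(y) = y^3 + 11*y^2 + 16*y + 76

Identify coefficients: p = -11, q = -10, r = -4.
Plug into h(y) = y^3 - p y^2 - 4 r y + (4 p r - q^2):
  h(y) = y^3 - (-11) y^2 - 4*(-4) y + (4*(-11)*(-4) - (-10)^2)
       = y^3 + (11) y^2 + (16) y + (76).
Simplifying: h(y) = y^3 + 11*y^2 + 16*y + 76.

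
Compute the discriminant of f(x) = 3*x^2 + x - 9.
Δ = 109

For a quadratic a x^2 + b x + c the discriminant is Δ = b^2 - 4ac = (1)^2 - 4*(3)*(-9) = 1 - (-108) = 109.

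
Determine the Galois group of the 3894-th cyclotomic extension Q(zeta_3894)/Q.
|Gal(Q(zeta_3894)/Q)| = phi(3894) = 1160; group ≅ (Z/3894Z)^* ≅ Z/2Z × Z/10Z × Z/58Z

The n-th cyclotomic polynomial Φ_3894(x) is the minimal polynomial of zeta_3894 over Q and has degree phi(3894) = 1160. So Q(zeta_3894) is a degree-1160 Galois extension with Galois group (Z/3894Z)^*. By CRT, (Z/3894Z)^* ≅ (Z/2Z)^* × (Z/3Z)^* × (Z/11Z)^* × (Z/59Z)^*. Each prime-power unit group is (Z/2Z)^* ≅ trivial group (order 1); (Z/3Z)^* ≅ Z/2Z; (Z/11Z)^* ≅ Z/10Z; (Z/59Z)^* ≅ Z/58Z. Hence Gal(Q(zeta_3894)/Q) ≅ Z/2Z × Z/10Z × Z/58Z.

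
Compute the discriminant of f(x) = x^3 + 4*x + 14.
Δ = -5548

For a depressed cubic x^3 + p x + q the discriminant is Δ = -4 p^3 - 27 q^2 = -4*(4)^3 - 27*(14)^2 = -256 - 5292 = -5548.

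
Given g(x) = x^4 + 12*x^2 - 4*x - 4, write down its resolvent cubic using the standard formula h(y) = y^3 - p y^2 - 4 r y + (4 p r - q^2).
h(y) = y^3 - 12*y^2 + 16*y - 208

Identify coefficients: p = 12, q = -4, r = -4.
Plug into h(y) = y^3 - p y^2 - 4 r y + (4 p r - q^2):
  h(y) = y^3 - (12) y^2 - 4*(-4) y + (4*(12)*(-4) - (-4)^2)
       = y^3 + (-12) y^2 + (16) y + (-208).
Simplifying: h(y) = y^3 - 12*y^2 + 16*y - 208.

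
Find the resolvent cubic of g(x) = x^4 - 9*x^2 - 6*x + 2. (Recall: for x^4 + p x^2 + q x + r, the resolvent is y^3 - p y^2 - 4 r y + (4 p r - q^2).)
h(y) = y^3 + 9*y^2 - 8*y - 108

Identify coefficients: p = -9, q = -6, r = 2.
Plug into h(y) = y^3 - p y^2 - 4 r y + (4 p r - q^2):
  h(y) = y^3 - (-9) y^2 - 4*(2) y + (4*(-9)*(2) - (-6)^2)
       = y^3 + (9) y^2 + (-8) y + (-108).
Simplifying: h(y) = y^3 + 9*y^2 - 8*y - 108.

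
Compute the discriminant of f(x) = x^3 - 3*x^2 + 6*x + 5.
Δ = -2295

For x^3 + a x^2 + b x + c the discriminant is Δ = 18 a b c - 4 a^3 c + a^2 b^2 - 4 b^3 - 27 c^2.
Plug a = -3, b = 6, c = 5:
  18*(-3)*(6)*(5) - 4*(-3)^3*(5) + (-3)^2*(6)^2 - 4*(6)^3 - 27*(5)^2
  = -1620 + (540) + 324 + (-864) + (-675)
  = -2295.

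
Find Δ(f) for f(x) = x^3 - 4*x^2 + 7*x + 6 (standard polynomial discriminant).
Δ = -3048

For x^3 + a x^2 + b x + c the discriminant is Δ = 18 a b c - 4 a^3 c + a^2 b^2 - 4 b^3 - 27 c^2.
Plug a = -4, b = 7, c = 6:
  18*(-4)*(7)*(6) - 4*(-4)^3*(6) + (-4)^2*(7)^2 - 4*(7)^3 - 27*(6)^2
  = -3024 + (1536) + 784 + (-1372) + (-972)
  = -3048.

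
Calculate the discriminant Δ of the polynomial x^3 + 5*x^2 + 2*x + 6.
Δ = -2824

For x^3 + a x^2 + b x + c the discriminant is Δ = 18 a b c - 4 a^3 c + a^2 b^2 - 4 b^3 - 27 c^2.
Plug a = 5, b = 2, c = 6:
  18*(5)*(2)*(6) - 4*(5)^3*(6) + (5)^2*(2)^2 - 4*(2)^3 - 27*(6)^2
  = 1080 + (-3000) + 100 + (-32) + (-972)
  = -2824.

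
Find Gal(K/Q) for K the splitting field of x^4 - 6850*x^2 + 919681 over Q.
Gal(K/Q) = Z/2Z (cyclic of order 2)

f factors as (x^2 - 137)(x^2 - 6713), so the splitting field is K = Q(sqrt(137), sqrt(6713)). The squarefree part of 137 is 137 and the squarefree part of 6713 is also 137, so sqrt(137) and sqrt(6713) are both rational multiples of sqrt(137). Hence Q(sqrt(137)) = Q(sqrt(6713)) = Q(sqrt(137)), and the splitting field collapses to a single degree-2 extension with Galois group Z/2Z.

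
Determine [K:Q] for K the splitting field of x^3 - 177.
[K:Q] = 6

x^3 - 177 has one real root r = 177^(1/3) and two complex roots r*zeta_3, r*zeta_3^2 where zeta_3 = e^(2*pi*i/3). The splitting field is Q(r, zeta_3). [Q(r):Q] = 3 and [Q(zeta_3):Q] = 2 with gcd = 1, so [Q(r, zeta_3):Q] = 3 * 2 = 6.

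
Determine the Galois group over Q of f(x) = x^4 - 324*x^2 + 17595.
Gal(K/Q) = V_4 (Klein four-group, Z/2Z × Z/2Z)

f factors as (x^2 - 255)(x^2 - 69), so the splitting field is K = Q(sqrt(255), sqrt(69)). The elements 255, 69, 17595 are all non-squares in Q, so sqrt(255) and sqrt(69) generate independent quadratic extensions. Thus [K:Q] = 4 and Gal(K/Q) is generated by the two order-2 automorphisms sqrt(255) ↦ -sqrt(255) and sqrt(69) ↦ -sqrt(69), giving V_4.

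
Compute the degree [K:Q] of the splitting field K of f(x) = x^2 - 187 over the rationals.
[K:Q] = 2

The polynomial x^2 - 187 is irreducible over Q since 187 is not a perfect square. Its splitting field is Q(sqrt(187)), which has degree 2 over Q.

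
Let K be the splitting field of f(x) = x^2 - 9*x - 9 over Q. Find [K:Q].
[K:Q] = 2

The discriminant of x^2 + (-9)*x + (-9) is b^2 - 4c = 81 - (-36) = 117. Since 117 is not a perfect square in Q, the polynomial is irreducible over Q. Its two roots generate a degree-2 extension, so [K:Q] = 2.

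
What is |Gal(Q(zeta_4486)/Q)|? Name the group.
|Gal(Q(zeta_4486)/Q)| = phi(4486) = 2242; group ≅ (Z/4486Z)^* ≅ Z/2242Z

The n-th cyclotomic polynomial Φ_4486(x) is the minimal polynomial of zeta_4486 over Q and has degree phi(4486) = 2242. So Q(zeta_4486) is a degree-2242 Galois extension with Galois group (Z/4486Z)^*. By CRT, (Z/4486Z)^* ≅ (Z/2Z)^* × (Z/2243Z)^*. Each prime-power unit group is (Z/2Z)^* ≅ trivial group (order 1); (Z/2243Z)^* ≅ Z/2242Z. Hence Gal(Q(zeta_4486)/Q) ≅ Z/2242Z.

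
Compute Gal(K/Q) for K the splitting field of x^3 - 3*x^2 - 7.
Gal(K/Q) = S_3 (symmetric group of order 6)

Compute the discriminant of x^3 + (-3)*x^2 + (0)*x + (-7): Δ = -2079. Since Δ is not a rational square, the Galois group is not contained in A_3; it must be the full S_3 (irreducibility of the cubic rules out anything smaller).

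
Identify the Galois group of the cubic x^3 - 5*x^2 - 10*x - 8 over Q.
Gal(K/Q) = S_3 (symmetric group of order 6)

Compute the discriminant of x^3 + (-5)*x^2 + (-10)*x + (-8): Δ = -6428. Since Δ is not a rational square, the Galois group is not contained in A_3; it must be the full S_3 (irreducibility of the cubic rules out anything smaller).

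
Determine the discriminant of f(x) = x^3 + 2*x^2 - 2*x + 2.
Δ = -268

For x^3 + a x^2 + b x + c the discriminant is Δ = 18 a b c - 4 a^3 c + a^2 b^2 - 4 b^3 - 27 c^2.
Plug a = 2, b = -2, c = 2:
  18*(2)*(-2)*(2) - 4*(2)^3*(2) + (2)^2*(-2)^2 - 4*(-2)^3 - 27*(2)^2
  = -144 + (-64) + 16 + (32) + (-108)
  = -268.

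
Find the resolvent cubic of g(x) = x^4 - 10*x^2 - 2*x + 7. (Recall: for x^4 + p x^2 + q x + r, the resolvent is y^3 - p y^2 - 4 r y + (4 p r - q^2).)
h(y) = y^3 + 10*y^2 - 28*y - 284

Identify coefficients: p = -10, q = -2, r = 7.
Plug into h(y) = y^3 - p y^2 - 4 r y + (4 p r - q^2):
  h(y) = y^3 - (-10) y^2 - 4*(7) y + (4*(-10)*(7) - (-2)^2)
       = y^3 + (10) y^2 + (-28) y + (-284).
Simplifying: h(y) = y^3 + 10*y^2 - 28*y - 284.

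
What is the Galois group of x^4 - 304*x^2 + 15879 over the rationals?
Gal(K/Q) = V_4 (Klein four-group, Z/2Z × Z/2Z)

f factors as (x^2 - 237)(x^2 - 67), so the splitting field is K = Q(sqrt(237), sqrt(67)). The elements 237, 67, 15879 are all non-squares in Q, so sqrt(237) and sqrt(67) generate independent quadratic extensions. Thus [K:Q] = 4 and Gal(K/Q) is generated by the two order-2 automorphisms sqrt(237) ↦ -sqrt(237) and sqrt(67) ↦ -sqrt(67), giving V_4.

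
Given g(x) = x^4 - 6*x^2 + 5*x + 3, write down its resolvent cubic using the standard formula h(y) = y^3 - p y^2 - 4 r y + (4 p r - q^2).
h(y) = y^3 + 6*y^2 - 12*y - 97

Identify coefficients: p = -6, q = 5, r = 3.
Plug into h(y) = y^3 - p y^2 - 4 r y + (4 p r - q^2):
  h(y) = y^3 - (-6) y^2 - 4*(3) y + (4*(-6)*(3) - (5)^2)
       = y^3 + (6) y^2 + (-12) y + (-97).
Simplifying: h(y) = y^3 + 6*y^2 - 12*y - 97.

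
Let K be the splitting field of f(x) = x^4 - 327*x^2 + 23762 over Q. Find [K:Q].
[K:Q] = 4

f factors as (x^2 - 218)(x^2 - 109); the splitting field is K = Q(sqrt(218), sqrt(109)). Since 218, 109, and 23762 are all non-squares in Q, the three subfields Q(sqrt(218)), Q(sqrt(109)), Q(sqrt(23762)) are distinct degree-2 extensions, so [K:Q] = 4 (Klein four Galois group).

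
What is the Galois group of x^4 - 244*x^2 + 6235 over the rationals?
Gal(K/Q) = V_4 (Klein four-group, Z/2Z × Z/2Z)

f factors as (x^2 - 29)(x^2 - 215), so the splitting field is K = Q(sqrt(29), sqrt(215)). The elements 29, 215, 6235 are all non-squares in Q, so sqrt(29) and sqrt(215) generate independent quadratic extensions. Thus [K:Q] = 4 and Gal(K/Q) is generated by the two order-2 automorphisms sqrt(29) ↦ -sqrt(29) and sqrt(215) ↦ -sqrt(215), giving V_4.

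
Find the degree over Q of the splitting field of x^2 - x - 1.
[K:Q] = 2

The discriminant of x^2 + (-1)*x + (-1) is b^2 - 4c = 1 - (-4) = 5. Since 5 is not a perfect square in Q, the polynomial is irreducible over Q. Its two roots generate a degree-2 extension, so [K:Q] = 2.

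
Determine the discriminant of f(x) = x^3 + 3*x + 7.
Δ = -1431

For x^3 + a x^2 + b x + c the discriminant is Δ = 18 a b c - 4 a^3 c + a^2 b^2 - 4 b^3 - 27 c^2.
Plug a = 0, b = 3, c = 7:
  18*(0)*(3)*(7) - 4*(0)^3*(7) + (0)^2*(3)^2 - 4*(3)^3 - 27*(7)^2
  = 0 + (0) + 0 + (-108) + (-1323)
  = -1431.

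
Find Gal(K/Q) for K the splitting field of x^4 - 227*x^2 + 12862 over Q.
Gal(K/Q) = V_4 (Klein four-group, Z/2Z × Z/2Z)

f factors as (x^2 - 109)(x^2 - 118), so the splitting field is K = Q(sqrt(109), sqrt(118)). The elements 109, 118, 12862 are all non-squares in Q, so sqrt(109) and sqrt(118) generate independent quadratic extensions. Thus [K:Q] = 4 and Gal(K/Q) is generated by the two order-2 automorphisms sqrt(109) ↦ -sqrt(109) and sqrt(118) ↦ -sqrt(118), giving V_4.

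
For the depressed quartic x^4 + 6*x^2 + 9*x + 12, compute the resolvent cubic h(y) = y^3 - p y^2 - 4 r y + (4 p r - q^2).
h(y) = y^3 - 6*y^2 - 48*y + 207

Identify coefficients: p = 6, q = 9, r = 12.
Plug into h(y) = y^3 - p y^2 - 4 r y + (4 p r - q^2):
  h(y) = y^3 - (6) y^2 - 4*(12) y + (4*(6)*(12) - (9)^2)
       = y^3 + (-6) y^2 + (-48) y + (207).
Simplifying: h(y) = y^3 - 6*y^2 - 48*y + 207.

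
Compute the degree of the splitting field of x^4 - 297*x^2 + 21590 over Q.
[K:Q] = 4

f factors as (x^2 - 127)(x^2 - 170); the splitting field is K = Q(sqrt(127), sqrt(170)). Since 127, 170, and 21590 are all non-squares in Q, the three subfields Q(sqrt(127)), Q(sqrt(170)), Q(sqrt(21590)) are distinct degree-2 extensions, so [K:Q] = 4 (Klein four Galois group).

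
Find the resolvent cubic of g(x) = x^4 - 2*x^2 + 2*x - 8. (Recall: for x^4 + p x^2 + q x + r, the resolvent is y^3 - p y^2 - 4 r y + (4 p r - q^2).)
h(y) = y^3 + 2*y^2 + 32*y + 60

Identify coefficients: p = -2, q = 2, r = -8.
Plug into h(y) = y^3 - p y^2 - 4 r y + (4 p r - q^2):
  h(y) = y^3 - (-2) y^2 - 4*(-8) y + (4*(-2)*(-8) - (2)^2)
       = y^3 + (2) y^2 + (32) y + (60).
Simplifying: h(y) = y^3 + 2*y^2 + 32*y + 60.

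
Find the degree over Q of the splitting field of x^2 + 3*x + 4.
[K:Q] = 2

The discriminant of x^2 + (3)*x + (4) is b^2 - 4c = 9 - (16) = -7. Since -7 is not a perfect square in Q, the polynomial is irreducible over Q. Its two roots generate a degree-2 extension, so [K:Q] = 2.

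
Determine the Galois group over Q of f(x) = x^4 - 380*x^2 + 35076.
Gal(K/Q) = V_4 (Klein four-group, Z/2Z × Z/2Z)

f factors as (x^2 - 222)(x^2 - 158), so the splitting field is K = Q(sqrt(222), sqrt(158)). The elements 222, 158, 35076 are all non-squares in Q, so sqrt(222) and sqrt(158) generate independent quadratic extensions. Thus [K:Q] = 4 and Gal(K/Q) is generated by the two order-2 automorphisms sqrt(222) ↦ -sqrt(222) and sqrt(158) ↦ -sqrt(158), giving V_4.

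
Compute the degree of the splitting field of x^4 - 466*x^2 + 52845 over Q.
[K:Q] = 4

f factors as (x^2 - 195)(x^2 - 271); the splitting field is K = Q(sqrt(195), sqrt(271)). Since 195, 271, and 52845 are all non-squares in Q, the three subfields Q(sqrt(195)), Q(sqrt(271)), Q(sqrt(52845)) are distinct degree-2 extensions, so [K:Q] = 4 (Klein four Galois group).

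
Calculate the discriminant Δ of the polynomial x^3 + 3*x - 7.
Δ = -1431

For a depressed cubic x^3 + p x + q the discriminant is Δ = -4 p^3 - 27 q^2 = -4*(3)^3 - 27*(-7)^2 = -108 - 1323 = -1431.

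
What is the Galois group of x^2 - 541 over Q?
Gal(K/Q) = Z/2Z (cyclic of order 2)

x^2 - 541 is irreducible over Q since 541 is not a rational square. The splitting field Q(sqrt(541)) has degree 2 over Q, and its unique nontrivial automorphism is sqrt(541) ↦ -sqrt(541). Hence Gal(Q(sqrt(541))/Q) = Z/2Z.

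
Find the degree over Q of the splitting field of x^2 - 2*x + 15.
[K:Q] = 2

The discriminant of x^2 + (-2)*x + (15) is b^2 - 4c = 4 - (60) = -56. Since -56 is not a perfect square in Q, the polynomial is irreducible over Q. Its two roots generate a degree-2 extension, so [K:Q] = 2.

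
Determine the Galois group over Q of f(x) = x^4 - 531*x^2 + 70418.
Gal(K/Q) = V_4 (Klein four-group, Z/2Z × Z/2Z)

f factors as (x^2 - 257)(x^2 - 274), so the splitting field is K = Q(sqrt(257), sqrt(274)). The elements 257, 274, 70418 are all non-squares in Q, so sqrt(257) and sqrt(274) generate independent quadratic extensions. Thus [K:Q] = 4 and Gal(K/Q) is generated by the two order-2 automorphisms sqrt(257) ↦ -sqrt(257) and sqrt(274) ↦ -sqrt(274), giving V_4.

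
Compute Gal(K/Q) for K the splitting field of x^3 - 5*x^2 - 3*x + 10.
Gal(K/Q) = S_3 (symmetric group of order 6)

Compute the discriminant of x^3 + (-5)*x^2 + (-3)*x + (10): Δ = 5333. Since Δ is not a rational square, the Galois group is not contained in A_3; it must be the full S_3 (irreducibility of the cubic rules out anything smaller).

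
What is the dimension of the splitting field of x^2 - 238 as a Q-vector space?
[K:Q] = 2

The polynomial x^2 - 238 is irreducible over Q since 238 is not a perfect square. Its splitting field is Q(sqrt(238)), which has degree 2 over Q.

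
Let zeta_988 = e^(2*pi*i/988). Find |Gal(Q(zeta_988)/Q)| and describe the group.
|Gal(Q(zeta_988)/Q)| = phi(988) = 432; group ≅ (Z/988Z)^* ≅ Z/2Z × Z/12Z × Z/18Z

The n-th cyclotomic polynomial Φ_988(x) is the minimal polynomial of zeta_988 over Q and has degree phi(988) = 432. So Q(zeta_988) is a degree-432 Galois extension with Galois group (Z/988Z)^*. By CRT, (Z/988Z)^* ≅ (Z/4Z)^* × (Z/13Z)^* × (Z/19Z)^*. Each prime-power unit group is (Z/4Z)^* ≅ Z/2Z; (Z/13Z)^* ≅ Z/12Z; (Z/19Z)^* ≅ Z/18Z. Hence Gal(Q(zeta_988)/Q) ≅ Z/2Z × Z/12Z × Z/18Z.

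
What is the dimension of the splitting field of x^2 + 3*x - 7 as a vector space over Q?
[K:Q] = 2

The discriminant of x^2 + (3)*x + (-7) is b^2 - 4c = 9 - (-28) = 37. Since 37 is not a perfect square in Q, the polynomial is irreducible over Q. Its two roots generate a degree-2 extension, so [K:Q] = 2.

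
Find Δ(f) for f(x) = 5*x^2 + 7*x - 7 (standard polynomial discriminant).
Δ = 189

For a quadratic a x^2 + b x + c the discriminant is Δ = b^2 - 4ac = (7)^2 - 4*(5)*(-7) = 49 - (-140) = 189.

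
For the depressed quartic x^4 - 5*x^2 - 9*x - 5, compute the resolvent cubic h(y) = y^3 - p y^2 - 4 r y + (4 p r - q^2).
h(y) = y^3 + 5*y^2 + 20*y + 19

Identify coefficients: p = -5, q = -9, r = -5.
Plug into h(y) = y^3 - p y^2 - 4 r y + (4 p r - q^2):
  h(y) = y^3 - (-5) y^2 - 4*(-5) y + (4*(-5)*(-5) - (-9)^2)
       = y^3 + (5) y^2 + (20) y + (19).
Simplifying: h(y) = y^3 + 5*y^2 + 20*y + 19.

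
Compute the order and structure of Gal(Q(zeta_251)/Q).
|Gal(Q(zeta_251)/Q)| = phi(251) = 250; group ≅ (Z/251Z)^* ≅ Z/250Z

The n-th cyclotomic polynomial Φ_251(x) is the minimal polynomial of zeta_251 over Q and has degree phi(251) = 250. So Q(zeta_251) is a degree-250 Galois extension with Galois group (Z/251Z)^*. (Z/251Z)^* is cyclic since 251 is an odd prime power (or 4). Hence Gal(Q(zeta_251)/Q) ≅ Z/250Z.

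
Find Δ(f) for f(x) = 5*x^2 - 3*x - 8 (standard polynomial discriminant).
Δ = 169

For a quadratic a x^2 + b x + c the discriminant is Δ = b^2 - 4ac = (-3)^2 - 4*(5)*(-8) = 9 - (-160) = 169.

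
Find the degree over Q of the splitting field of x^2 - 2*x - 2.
[K:Q] = 2

The discriminant of x^2 + (-2)*x + (-2) is b^2 - 4c = 4 - (-8) = 12. Since 12 is not a perfect square in Q, the polynomial is irreducible over Q. Its two roots generate a degree-2 extension, so [K:Q] = 2.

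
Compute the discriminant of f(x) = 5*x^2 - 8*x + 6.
Δ = -56

For a quadratic a x^2 + b x + c the discriminant is Δ = b^2 - 4ac = (-8)^2 - 4*(5)*(6) = 64 - (120) = -56.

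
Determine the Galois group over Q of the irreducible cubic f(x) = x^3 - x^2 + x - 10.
Gal(K/Q) = S_3 (symmetric group of order 6)

Compute the discriminant of x^3 + (-1)*x^2 + (1)*x + (-10): Δ = -2563. Since Δ is not a rational square, the Galois group is not contained in A_3; it must be the full S_3 (irreducibility of the cubic rules out anything smaller).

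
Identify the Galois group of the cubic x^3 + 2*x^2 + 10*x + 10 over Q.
Gal(K/Q) = S_3 (symmetric group of order 6)

Compute the discriminant of x^3 + (2)*x^2 + (10)*x + (10): Δ = -3020. Since Δ is not a rational square, the Galois group is not contained in A_3; it must be the full S_3 (irreducibility of the cubic rules out anything smaller).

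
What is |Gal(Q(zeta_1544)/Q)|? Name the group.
|Gal(Q(zeta_1544)/Q)| = phi(1544) = 768; group ≅ (Z/1544Z)^* ≅ Z/2Z × Z/2Z × Z/192Z

The n-th cyclotomic polynomial Φ_1544(x) is the minimal polynomial of zeta_1544 over Q and has degree phi(1544) = 768. So Q(zeta_1544) is a degree-768 Galois extension with Galois group (Z/1544Z)^*. By CRT, (Z/1544Z)^* ≅ (Z/8Z)^* × (Z/193Z)^*. Each prime-power unit group is (Z/8Z)^* ≅ Z/2Z × Z/2Z; (Z/193Z)^* ≅ Z/192Z. Hence Gal(Q(zeta_1544)/Q) ≅ Z/2Z × Z/2Z × Z/192Z.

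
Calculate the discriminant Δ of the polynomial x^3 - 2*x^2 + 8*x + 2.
Δ = -2412

For x^3 + a x^2 + b x + c the discriminant is Δ = 18 a b c - 4 a^3 c + a^2 b^2 - 4 b^3 - 27 c^2.
Plug a = -2, b = 8, c = 2:
  18*(-2)*(8)*(2) - 4*(-2)^3*(2) + (-2)^2*(8)^2 - 4*(8)^3 - 27*(2)^2
  = -576 + (64) + 256 + (-2048) + (-108)
  = -2412.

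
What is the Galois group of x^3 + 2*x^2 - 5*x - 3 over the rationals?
Gal(K/Q) = S_3 (symmetric group of order 6)

Compute the discriminant of x^3 + (2)*x^2 + (-5)*x + (-3): Δ = 993. Since Δ is not a rational square, the Galois group is not contained in A_3; it must be the full S_3 (irreducibility of the cubic rules out anything smaller).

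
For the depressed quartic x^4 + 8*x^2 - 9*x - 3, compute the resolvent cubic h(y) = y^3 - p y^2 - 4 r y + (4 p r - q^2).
h(y) = y^3 - 8*y^2 + 12*y - 177

Identify coefficients: p = 8, q = -9, r = -3.
Plug into h(y) = y^3 - p y^2 - 4 r y + (4 p r - q^2):
  h(y) = y^3 - (8) y^2 - 4*(-3) y + (4*(8)*(-3) - (-9)^2)
       = y^3 + (-8) y^2 + (12) y + (-177).
Simplifying: h(y) = y^3 - 8*y^2 + 12*y - 177.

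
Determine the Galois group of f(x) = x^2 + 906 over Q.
Gal(K/Q) = Z/2Z (cyclic of order 2)

x^2 + 906 is irreducible over Q since -906 is not a rational square. The splitting field Q(sqrt(-906)) has degree 2 over Q, and its unique nontrivial automorphism is sqrt(-906) ↦ -sqrt(-906). Hence Gal(Q(sqrt(-906))/Q) = Z/2Z.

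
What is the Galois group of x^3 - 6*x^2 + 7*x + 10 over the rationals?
Gal(K/Q) = S_3 (symmetric group of order 6)

Compute the discriminant of x^3 + (-6)*x^2 + (7)*x + (10): Δ = -1228. Since Δ is not a rational square, the Galois group is not contained in A_3; it must be the full S_3 (irreducibility of the cubic rules out anything smaller).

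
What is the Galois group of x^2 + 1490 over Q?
Gal(K/Q) = Z/2Z (cyclic of order 2)

x^2 + 1490 is irreducible over Q since -1490 is not a rational square. The splitting field Q(sqrt(-1490)) has degree 2 over Q, and its unique nontrivial automorphism is sqrt(-1490) ↦ -sqrt(-1490). Hence Gal(Q(sqrt(-1490))/Q) = Z/2Z.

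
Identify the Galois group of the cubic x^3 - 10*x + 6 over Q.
Gal(K/Q) = S_3 (symmetric group of order 6)

Compute the discriminant of x^3 + (0)*x^2 + (-10)*x + (6): Δ = 3028. Since Δ is not a rational square, the Galois group is not contained in A_3; it must be the full S_3 (irreducibility of the cubic rules out anything smaller).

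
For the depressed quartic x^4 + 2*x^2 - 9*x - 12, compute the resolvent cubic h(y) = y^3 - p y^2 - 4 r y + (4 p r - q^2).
h(y) = y^3 - 2*y^2 + 48*y - 177

Identify coefficients: p = 2, q = -9, r = -12.
Plug into h(y) = y^3 - p y^2 - 4 r y + (4 p r - q^2):
  h(y) = y^3 - (2) y^2 - 4*(-12) y + (4*(2)*(-12) - (-9)^2)
       = y^3 + (-2) y^2 + (48) y + (-177).
Simplifying: h(y) = y^3 - 2*y^2 + 48*y - 177.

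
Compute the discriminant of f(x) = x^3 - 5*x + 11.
Δ = -2767

For a depressed cubic x^3 + p x + q the discriminant is Δ = -4 p^3 - 27 q^2 = -4*(-5)^3 - 27*(11)^2 = 500 - 3267 = -2767.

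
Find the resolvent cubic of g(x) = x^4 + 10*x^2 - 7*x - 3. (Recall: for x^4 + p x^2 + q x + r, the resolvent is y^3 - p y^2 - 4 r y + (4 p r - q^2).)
h(y) = y^3 - 10*y^2 + 12*y - 169

Identify coefficients: p = 10, q = -7, r = -3.
Plug into h(y) = y^3 - p y^2 - 4 r y + (4 p r - q^2):
  h(y) = y^3 - (10) y^2 - 4*(-3) y + (4*(10)*(-3) - (-7)^2)
       = y^3 + (-10) y^2 + (12) y + (-169).
Simplifying: h(y) = y^3 - 10*y^2 + 12*y - 169.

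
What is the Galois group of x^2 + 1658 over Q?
Gal(K/Q) = Z/2Z (cyclic of order 2)

x^2 + 1658 is irreducible over Q since -1658 is not a rational square. The splitting field Q(sqrt(-1658)) has degree 2 over Q, and its unique nontrivial automorphism is sqrt(-1658) ↦ -sqrt(-1658). Hence Gal(Q(sqrt(-1658))/Q) = Z/2Z.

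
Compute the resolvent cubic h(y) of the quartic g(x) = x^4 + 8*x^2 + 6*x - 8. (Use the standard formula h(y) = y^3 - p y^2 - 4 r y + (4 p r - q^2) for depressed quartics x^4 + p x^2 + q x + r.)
h(y) = y^3 - 8*y^2 + 32*y - 292

Identify coefficients: p = 8, q = 6, r = -8.
Plug into h(y) = y^3 - p y^2 - 4 r y + (4 p r - q^2):
  h(y) = y^3 - (8) y^2 - 4*(-8) y + (4*(8)*(-8) - (6)^2)
       = y^3 + (-8) y^2 + (32) y + (-292).
Simplifying: h(y) = y^3 - 8*y^2 + 32*y - 292.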